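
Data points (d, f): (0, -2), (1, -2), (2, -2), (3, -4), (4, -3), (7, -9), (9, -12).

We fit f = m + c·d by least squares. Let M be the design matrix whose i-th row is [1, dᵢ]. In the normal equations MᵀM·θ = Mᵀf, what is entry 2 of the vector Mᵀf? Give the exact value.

Entry 2 ↔ basis d, so (Mᵀf)_{2} = Σᵢ (d)·fᵢ = (0)·(-2) + (1)·(-2) + (2)·(-2) + (3)·(-4) + (4)·(-3) + (7)·(-9) + (9)·(-12) = -201.

-201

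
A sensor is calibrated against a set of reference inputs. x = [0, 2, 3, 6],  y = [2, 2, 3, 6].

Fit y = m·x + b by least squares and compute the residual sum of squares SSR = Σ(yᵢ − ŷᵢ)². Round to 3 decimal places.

SSR = 1.387

The normal system AᵀA·[m, b]ᵀ = Aᵀy is [[49, 11]; [11, 4]]·[m, b]ᵀ = [49, 13]ᵀ.
Δ = 49·4 − 11² = 75.
m = (49·4 − 11·13)/75 = 53/75; b = (49·13 − 11·49)/75 = 98/75.
Residuals: 52/75, -18/25, -32/75, 34/75; SSR = 104/75.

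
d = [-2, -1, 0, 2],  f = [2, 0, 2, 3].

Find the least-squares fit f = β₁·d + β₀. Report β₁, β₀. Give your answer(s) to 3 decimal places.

Normal-equation sums: Σd·d = 9, Σd = -1, Σ1 = 4.
And Σd·f = 2, Σf = 7.
Eliminating β₀: 4·(row 1) − (-1)·(row 2) gives 35·β₁ = 4·2 − (-1)·7 = 15, so β₁ = 3/7.
Then β₀ = (7 − (-1)·(3/7))/4 = 13/7.

β₁ = 0.429, β₀ = 1.857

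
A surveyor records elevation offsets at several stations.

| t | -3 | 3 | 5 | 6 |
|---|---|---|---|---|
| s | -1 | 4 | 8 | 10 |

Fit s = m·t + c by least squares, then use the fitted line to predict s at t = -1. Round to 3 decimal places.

ŝ = 0.846

XᵀX·[m, c]ᵀ = Xᵀs reads: 79·m + 11·c = 115;  11·m + 4·c = 21.
Determinant 79·4 − 11² = 195.
m = (115·4 − 11·21)/195 = 229/195; c = (79·21 − 11·115)/195 = 394/195.
At t = -1: ŝ = (229/195)·(-1) + (394/195)·(1) = 11/13.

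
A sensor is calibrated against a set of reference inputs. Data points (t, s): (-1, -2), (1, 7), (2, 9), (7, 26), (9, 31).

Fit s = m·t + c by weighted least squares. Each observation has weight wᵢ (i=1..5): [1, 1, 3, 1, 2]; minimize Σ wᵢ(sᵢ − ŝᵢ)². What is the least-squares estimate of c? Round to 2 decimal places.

Entries of MᵀWM: Σwᵢ·t·t = 225, Σwᵢ·t = 31, Σwᵢ·1 = 8.
Moment sums: Σwᵢ·t·s = 803, Σwᵢ·s = 120.
MᵀWM·[m, c]ᵀ = MᵀWs becomes [[225, 31]; [31, 8]]·[m, c]ᵀ = [803, 120]ᵀ.
Δ = 225·8 − 31² = 839.
m = (803·8 − 31·120)/839 = 2704/839; c = (225·120 − 31·803)/839 = 2107/839.

c = 2.51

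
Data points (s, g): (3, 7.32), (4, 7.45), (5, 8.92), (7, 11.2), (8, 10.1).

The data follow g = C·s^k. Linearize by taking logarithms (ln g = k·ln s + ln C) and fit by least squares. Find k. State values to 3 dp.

k = 0.430

Taking logs, ln g = k·ln s + ln C, so regress ln g on ln s.
Σln s = 8.1197, Σ(ln s)² = 13.8297, Σln g = 10.9156, Σln s·ln g = 18.0027.
Equations: 13.8297·k + 8.1197·ln C = 18.0027;  8.1197·k + 5·ln C = 10.9156.
Δ = 13.8297·5 − (8.1197)² = 3.2190; k = (18.0027·5 − 8.1197·10.9156)/3.2190 = 0.42952, ln C = (13.8297·10.9156 − 8.1197·18.0027)/3.2190 = 1.48561.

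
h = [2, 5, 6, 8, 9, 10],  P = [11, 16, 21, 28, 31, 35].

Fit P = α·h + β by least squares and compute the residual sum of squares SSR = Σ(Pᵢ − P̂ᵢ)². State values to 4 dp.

SSR = 10.9000

Compute the Gram sums: Σh·h = 310, Σh = 40, Σ1 = 6.
Right-hand side: Σh·P = 1081, ΣP = 142.
Normal equations: [[310, 40]; [40, 6]]·[α, β]ᵀ = [1081, 142]ᵀ.
Eliminating β: 6·(row 1) − 40·(row 2) gives 260·α = 6·1081 − 40·142 = 806, so α = 31/10.
Then β = (142 − 40·(31/10))/6 = 3.
Residuals: 9/5, -5/2, -3/5, 1/5, 1/10, 1; SSR = 109/10.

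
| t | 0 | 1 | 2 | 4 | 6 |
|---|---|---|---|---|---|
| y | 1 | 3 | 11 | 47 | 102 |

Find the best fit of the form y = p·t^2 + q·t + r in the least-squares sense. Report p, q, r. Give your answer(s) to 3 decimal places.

Normal-equation sums: Σt^2·t^2 = 1569, Σt^2·t = 289, Σt^2 = 57, Σt·t = 57, Σt = 13, Σ1 = 5.
Moment sums: Σt^2·y = 4471, Σt·y = 825, Σy = 164.
So AᵀA·[p, q, r]ᵀ = Aᵀy: [[1569, 289, 57]; [289, 57, 13]; [57, 13, 5]]·[p, q, r]ᵀ = [4471, 825, 164]ᵀ.
Row-reducing yields p = 5287/1876, q = 145/1876, r = 221/469.

p = 2.818, q = 0.077, r = 0.471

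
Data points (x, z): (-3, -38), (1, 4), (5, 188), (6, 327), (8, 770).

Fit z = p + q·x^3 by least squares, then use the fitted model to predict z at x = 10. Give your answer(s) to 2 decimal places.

ẑ = 1501.80

The normal system MᵀM·[p, q]ᵀ = Mᵀz is [[5, 827]; [827, 325155]]·[p, q]ᵀ = [1251, 489402]ᵀ.
Determinant 5·325155 − 827² = 941846.
p = (1251·325155 − 827·489402)/941846 = 2033451/941846; q = (5·489402 − 827·1251)/941846 = 1412433/941846.
At x = 10: ẑ = (2033451/941846)·(1) + (1412433/941846)·(1000) = 1414466451/941846.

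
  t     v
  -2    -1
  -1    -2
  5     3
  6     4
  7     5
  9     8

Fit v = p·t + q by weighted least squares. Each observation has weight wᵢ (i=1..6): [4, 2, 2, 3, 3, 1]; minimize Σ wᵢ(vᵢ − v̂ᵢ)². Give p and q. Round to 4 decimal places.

Normal-equation sums: Σwᵢ·t·t = 404, Σwᵢ·t = 48, Σwᵢ·1 = 15.
Right-hand side: Σwᵢ·t·v = 291, Σwᵢ·v = 33.
Determinant 404·15 − 48² = 3756.
p = (291·15 − 48·33)/3756 = 927/1252; q = (404·33 − 48·291)/3756 = -53/313.

p = 0.7404, q = -0.1693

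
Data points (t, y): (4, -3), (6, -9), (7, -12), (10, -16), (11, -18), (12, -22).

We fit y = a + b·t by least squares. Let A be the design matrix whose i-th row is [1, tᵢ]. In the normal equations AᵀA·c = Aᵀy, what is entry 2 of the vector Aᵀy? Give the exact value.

Entry 2 ↔ basis t, so (Aᵀy)_{2} = Σᵢ (t)·yᵢ = (4)·(-3) + (6)·(-9) + (7)·(-12) + (10)·(-16) + (11)·(-18) + (12)·(-22) = -772.

-772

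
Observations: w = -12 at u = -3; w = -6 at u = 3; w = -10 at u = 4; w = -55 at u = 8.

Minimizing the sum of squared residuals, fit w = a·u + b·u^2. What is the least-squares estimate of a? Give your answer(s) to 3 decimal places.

a = 1.153

Compute the Gram sums: Σu·u = 98, Σu·u^2 = 576, Σu^2·u^2 = 4514.
Right-hand side: Σu·w = -462, Σu^2·w = -3842.
XᵀX·[a, b]ᵀ = Xᵀw becomes [[98, 576]; [576, 4514]]·[a, b]ᵀ = [-462, -3842]ᵀ.
Eliminating b: 4514·(row 1) − 576·(row 2) gives 110596·a = 4514·(-462) − 576·(-3842) = 127524, so a = 31881/27649.
Then b = ((-3842) − 576·(31881/27649))/4514 = -27601/27649.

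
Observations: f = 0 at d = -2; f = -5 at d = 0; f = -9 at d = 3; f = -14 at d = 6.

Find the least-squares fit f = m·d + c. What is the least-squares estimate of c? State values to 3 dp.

Sums needed: Σd·d = 49, Σd = 7, Σ1 = 4.
Right-hand side: Σd·f = -111, Σf = -28.
Normal equations: [[49, 7]; [7, 4]]·[m, c]ᵀ = [-111, -28]ᵀ.
Δ = 49·4 − 7² = 147.
m = ((-111)·4 − 7·(-28))/147 = -248/147; c = (49·(-28) − 7·(-111))/147 = -85/21.

c = -4.048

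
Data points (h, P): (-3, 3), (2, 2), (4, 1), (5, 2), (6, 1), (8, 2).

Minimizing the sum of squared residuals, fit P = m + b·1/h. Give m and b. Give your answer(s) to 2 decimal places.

m = 2.08, b = -1.62

Normal-equation sums: Σ1 = 6, Σ1/h = 109/120, Σ1/h·1/h = 7301/14400.
Moment sums: ΣP = 11, Σ1/h·P = 16/15.
So AᵀA·[m, b]ᵀ = AᵀP: [[6, 109/120]; [109/120, 7301/14400]]·[m, b]ᵀ = [11, 16/15]ᵀ.
Δ = 6·(7301/14400) − (109/120)² = 1277/576.
m = (11·(7301/14400) − (109/120)·(16/15))/(1277/576) = 66359/31925; b = (6·(16/15) − (109/120)·11)/(1277/576) = -10344/6385.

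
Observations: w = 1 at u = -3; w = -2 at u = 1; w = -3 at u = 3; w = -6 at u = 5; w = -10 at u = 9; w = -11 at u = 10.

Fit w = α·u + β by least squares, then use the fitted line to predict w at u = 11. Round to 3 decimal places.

ŵ = -11.661

Sums needed: Σu·u = 225, Σu = 25, Σ1 = 6.
Moment sums: Σu·w = -244, Σw = -31.
Normal equations: [[225, 25]; [25, 6]]·[α, β]ᵀ = [-244, -31]ᵀ.
Eliminating β: 6·(row 1) − 25·(row 2) gives 725·α = 6·(-244) − 25·(-31) = -689, so α = -689/725.
Then β = ((-31) − 25·(-689/725))/6 = -35/29.
At u = 11: ŵ = (-689/725)·(11) + (-35/29)·(1) = -8454/725.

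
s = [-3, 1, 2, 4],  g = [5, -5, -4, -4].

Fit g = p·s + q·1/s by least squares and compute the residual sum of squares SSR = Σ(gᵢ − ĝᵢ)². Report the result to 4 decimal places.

Forming MᵀM = [[30, 4]; [4, 205/144]] and Mᵀg = [-44, -29/3]ᵀ gives MᵀM·[p, q]ᵀ = Mᵀg.
det = 30·(205/144) − 4² = 641/24.
p = ((-44)·(205/144) − 4·(-29/3))/(641/24) = -1726/1923; q = (30·(-29/3) − 4·(-44))/(641/24) = -2736/641.
Residuals: 567/641, 319/1923, -136/1923, 1264/1923; SSR = 2398/1923.

SSR = 1.2470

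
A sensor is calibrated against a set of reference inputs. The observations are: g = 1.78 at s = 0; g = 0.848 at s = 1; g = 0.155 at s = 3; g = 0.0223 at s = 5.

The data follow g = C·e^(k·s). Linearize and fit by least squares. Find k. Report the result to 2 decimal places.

k = -0.88

Linearized form: ln g = k·s + ln C. From the 4 transformed points,
AᵀA = [[35.0000, 9.0000]; [9.0000, 4]], rhs = [-24.7737, -5.2558]ᵀ  (here Σs = 9.0000, Σ(s)² = 35.0000, Σln g = -5.2558, Σs·ln g = -24.7737).
Solving (det = 59.0000): k = -0.87785, ln C = 0.66122.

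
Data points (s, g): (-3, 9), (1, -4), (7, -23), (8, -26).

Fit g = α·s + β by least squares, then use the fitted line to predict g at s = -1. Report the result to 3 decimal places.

ĝ = 2.526

Normal-equation sums: Σs·s = 123, Σs = 13, Σ1 = 4.
Moment sums: Σs·g = -400, Σg = -44.
Eliminating β: 4·(row 1) − 13·(row 2) gives 323·α = 4·(-400) − 13·(-44) = -1028, so α = -1028/323.
Then β = ((-44) − 13·(-1028/323))/4 = -212/323.
At s = -1: ĝ = (-1028/323)·(-1) + (-212/323)·(1) = 48/19.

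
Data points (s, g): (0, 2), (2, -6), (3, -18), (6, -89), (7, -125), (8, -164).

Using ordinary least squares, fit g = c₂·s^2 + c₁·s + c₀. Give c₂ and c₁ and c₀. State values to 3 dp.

c₂ = -2.805, c₁ = 1.616, c₀ = 2.077

From the data, Σs^2·s^2 = 7890, Σs^2·s = 1106, Σs^2 = 162, Σs·s = 162, Σs = 26, Σ1 = 6.
For Xᵀg: Σs^2·g = -20011, Σs·g = -2787, Σg = -400.
Solving the 3×3 system (Gaussian elimination) gives c₂ = -3591/1280, c₁ = 2069/1280, c₀ = 1329/640.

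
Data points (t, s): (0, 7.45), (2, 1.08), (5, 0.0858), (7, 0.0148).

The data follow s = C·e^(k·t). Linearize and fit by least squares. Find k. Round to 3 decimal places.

With ln sᵢ as the transformed response and tᵢ as the regressor:
Σt = 14.0000, Σ(t)² = 78.0000, Σln s = -4.5837, Σt·ln s = -41.6167.
Equations: 78.0000·k + 14.0000·ln C = -41.6167;  14.0000·k + 4·ln C = -4.5837.
Slope k = (n·Σt·ln s − Σt·Σln s)/(n·Σ(t)² − (Σt)²) = (4·-41.6167 − 14.0000·-4.5837)/116.0000 = -0.88185; ln C = (Σln s − k·Σt)/n = 1.94056.

k = -0.882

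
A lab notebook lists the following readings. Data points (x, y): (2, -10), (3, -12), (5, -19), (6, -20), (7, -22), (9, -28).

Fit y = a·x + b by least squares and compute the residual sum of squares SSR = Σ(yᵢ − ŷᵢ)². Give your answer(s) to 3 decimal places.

Setting ∂/∂a … = 0 gives: 204·a + 32·b = -677;  32·a + 6·b = -111.
(Σx·x = 204, Σx = 32, Σ1 = 6, Σx·y = -677, Σy = -111.)
Determinant 204·6 − 32² = 200.
a = ((-677)·6 − 32·(-111))/200 = -51/20; b = (204·(-111) − 32·(-677))/200 = -49/10.
Residuals: 0, 11/20, -27/20, 1/5, 3/4, -3/20; SSR = 11/4.

SSR = 2.750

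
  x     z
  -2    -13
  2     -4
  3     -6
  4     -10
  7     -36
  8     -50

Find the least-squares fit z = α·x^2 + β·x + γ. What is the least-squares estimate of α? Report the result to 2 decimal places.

α = -1.02

Sums needed: Σx^2·x^2 = 6866, Σx^2·x = 946, Σx^2 = 146, Σx·x = 146, Σx = 22, Σ1 = 6.
Moment sums: Σx^2·z = -5246, Σx·z = -692, Σz = -119.
So AᵀA·[α, β, γ]ᵀ = Aᵀz: [[6866, 946, 146]; [946, 146, 22]; [146, 22, 6]]·[α, β, γ]ᵀ = [-5246, -692, -119]ᵀ.
Row-reducing yields α = -5203/5124, β = 12653/5124, γ = -3569/854.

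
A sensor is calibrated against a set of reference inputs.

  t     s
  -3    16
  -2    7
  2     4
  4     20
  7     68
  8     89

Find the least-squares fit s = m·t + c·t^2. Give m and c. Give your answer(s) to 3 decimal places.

m = -0.826, c = 1.496

Compute the Gram sums: Σt·t = 146, Σt·t^2 = 892, Σt^2·t^2 = 6866.
For Mᵀs: Σt·s = 1214, Σt^2·s = 9536.
Eliminating c: 6866·(row 1) − 892·(row 2) gives 206772·m = 6866·1214 − 892·9536 = -170788, so m = -42697/51693.
Then c = (9536 − 892·(-42697/51693))/6866 = 77342/51693.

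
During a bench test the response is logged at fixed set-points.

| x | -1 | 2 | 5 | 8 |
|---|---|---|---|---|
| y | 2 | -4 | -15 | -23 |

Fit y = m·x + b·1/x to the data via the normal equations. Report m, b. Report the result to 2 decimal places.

The normal system MᵀM·[m, b]ᵀ = Mᵀy is [[94, 4]; [4, 2089/1600]]·[m, b]ᵀ = [-269, -79/8]ᵀ.
Eliminating b: (2089/1600)·(row 1) − 4·(row 2) gives (85383/800)·m = (2089/1600)·(-269) − 4·(-79/8) = -498741/1600, so m = -166247/56922.
Then b = ((-79/8) − 4·(-166247/56922))/(2089/1600) = 39400/28461.

m = -2.92, b = 1.38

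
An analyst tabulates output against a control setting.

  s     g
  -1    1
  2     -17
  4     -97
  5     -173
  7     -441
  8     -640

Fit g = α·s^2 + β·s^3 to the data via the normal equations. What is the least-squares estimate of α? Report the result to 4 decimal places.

Forming AᵀA = [[7395, 53755]; [53755, 399579]] and Aᵀg = [-68513, -506913]ᵀ gives AᵀA·[α, β]ᵀ = Aᵀg.
Determinant 7395·399579 − 53755² = 65286680.
α = ((-68513)·399579 − 53755·(-506913))/65286680 = -15905964/8160835; β = (7395·(-506913) − 53755·(-68513))/65286680 = -1642633/1632167.

α = -1.9491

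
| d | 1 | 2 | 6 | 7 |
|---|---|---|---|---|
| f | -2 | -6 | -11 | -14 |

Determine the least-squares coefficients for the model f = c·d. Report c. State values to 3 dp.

The normal system AᵀA·[c]ᵀ = Aᵀf is [[90]]·[c]ᵀ = [-178]ᵀ.
c = (-178)/90 = -1.97778.

c = -1.978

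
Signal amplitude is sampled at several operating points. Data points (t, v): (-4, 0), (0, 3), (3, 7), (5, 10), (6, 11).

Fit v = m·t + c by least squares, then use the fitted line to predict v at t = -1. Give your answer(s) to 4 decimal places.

Setting ∂/∂m … = 0 gives: 86·m + 10·c = 137;  10·m + 5·c = 31.
det = 86·5 − 10² = 330.
m = (137·5 − 10·31)/330 = 25/22; c = (86·31 − 10·137)/330 = 216/55.
At t = -1: v̂ = (25/22)·(-1) + (216/55)·(1) = 307/110.

v̂ = 2.7909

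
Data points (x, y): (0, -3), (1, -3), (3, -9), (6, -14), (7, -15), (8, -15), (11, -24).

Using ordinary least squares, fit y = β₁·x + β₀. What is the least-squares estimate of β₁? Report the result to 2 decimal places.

β₁ = -1.86

The normal equations are: 280·β₁ + 36·β₀ = -603;  36·β₁ + 7·β₀ = -83.
(Σx·x = 280, Σx = 36, Σ1 = 7, Σx·y = -603, Σy = -83.)
Δ = 280·7 − 36² = 664.
β₁ = ((-603)·7 − 36·(-83))/664 = -1233/664; β₀ = (280·(-83) − 36·(-603))/664 = -383/166.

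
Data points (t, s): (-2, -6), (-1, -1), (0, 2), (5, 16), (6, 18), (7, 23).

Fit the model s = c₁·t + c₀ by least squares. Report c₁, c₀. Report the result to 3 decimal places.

The normal system MᵀM·[c₁, c₀]ᵀ = Mᵀs is [[115, 15]; [15, 6]]·[c₁, c₀]ᵀ = [362, 52]ᵀ.
Eliminating c₀: 6·(row 1) − 15·(row 2) gives 465·c₁ = 6·362 − 15·52 = 1392, so c₁ = 464/155.
Then c₀ = (52 − 15·(464/155))/6 = 110/93.

c₁ = 2.994, c₀ = 1.183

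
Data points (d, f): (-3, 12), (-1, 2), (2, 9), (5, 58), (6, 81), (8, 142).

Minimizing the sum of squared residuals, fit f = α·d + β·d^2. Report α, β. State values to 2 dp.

From the data, Σd·d = 139, Σd·d^2 = 833, Σd^2·d^2 = 6115.
Right-hand side: Σd·f = 1892, Σd^2·f = 13600.
So AᵀA·[α, β]ᵀ = Aᵀf: [[139, 833]; [833, 6115]]·[α, β]ᵀ = [1892, 13600]ᵀ.
Δ = 139·6115 − 833² = 156096.
α = (1892·6115 − 833·13600)/156096 = 20065/13008; β = (139·13600 − 833·1892)/156096 = 26197/13008.

α = 1.54, β = 2.01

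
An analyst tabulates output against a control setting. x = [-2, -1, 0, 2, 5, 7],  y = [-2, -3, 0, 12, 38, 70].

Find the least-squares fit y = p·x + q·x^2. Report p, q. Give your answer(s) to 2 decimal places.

Sums needed: Σx·x = 83, Σx·x^2 = 467, Σx^2·x^2 = 3059.
And Σx·y = 711, Σx^2·y = 4417.
Normal equations: [[83, 467]; [467, 3059]]·[p, q]ᵀ = [711, 4417]ᵀ.
det = 83·3059 − 467² = 35808.
p = (711·3059 − 467·4417)/35808 = 56105/17904; q = (83·4417 − 467·711)/35808 = 17287/17904.

p = 3.13, q = 0.97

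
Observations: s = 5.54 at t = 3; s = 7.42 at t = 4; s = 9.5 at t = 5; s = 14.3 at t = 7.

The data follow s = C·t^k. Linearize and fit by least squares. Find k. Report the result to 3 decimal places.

With ln sᵢ as the transformed response and ln tᵢ as the regressor:
Over the data: Σln t = 6.0403, Σ(ln t)² = 9.5056, Σln s = 8.6277, Σln t·ln s = 13.4591.
Normal system: [[9.5056, 6.0403]; [6.0403, 4]]·[k, ln C]ᵀ = [13.4591, 8.6277]ᵀ.
Solving (det = 1.5378): k = 1.12038, ln C = 0.46509.

k = 1.120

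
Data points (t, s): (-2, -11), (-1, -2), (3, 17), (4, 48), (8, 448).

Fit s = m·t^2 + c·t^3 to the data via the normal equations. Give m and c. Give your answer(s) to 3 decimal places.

m = -1.005, c = 1.000

Forming MᵀM = [[4450, 34002]; [34002, 267034]] and Mᵀs = [29547, 232997]ᵀ gives MᵀM·[m, c]ᵀ = Mᵀs.
det = 4450·267034 − 34002² = 32165296.
m = (29547·267034 − 34002·232997)/32165296 = -8077599/8041324; c = (4450·232997 − 34002·29547)/32165296 = 8044889/8041324.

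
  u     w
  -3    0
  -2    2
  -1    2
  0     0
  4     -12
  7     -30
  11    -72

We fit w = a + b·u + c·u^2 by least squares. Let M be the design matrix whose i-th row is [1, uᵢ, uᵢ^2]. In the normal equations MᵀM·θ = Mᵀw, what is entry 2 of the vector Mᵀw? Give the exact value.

Entry 2 ↔ basis u, so (Mᵀw)_{2} = Σᵢ (u)·wᵢ = (-3)·(0) + (-2)·(2) + (-1)·(2) + (0)·(0) + (4)·(-12) + (7)·(-30) + (11)·(-72) = -1056.

-1056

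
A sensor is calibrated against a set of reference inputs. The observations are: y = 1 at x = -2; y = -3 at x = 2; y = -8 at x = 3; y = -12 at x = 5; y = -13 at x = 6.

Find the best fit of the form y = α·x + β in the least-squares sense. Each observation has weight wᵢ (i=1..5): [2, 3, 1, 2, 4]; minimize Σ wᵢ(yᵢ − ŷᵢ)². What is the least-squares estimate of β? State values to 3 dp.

Compute the Gram sums: Σwᵢ·x·x = 223, Σwᵢ·x = 39, Σwᵢ·1 = 12.
Right-hand side: Σwᵢ·x·y = -478, Σwᵢ·y = -91.
det = 223·12 − 39² = 1155.
α = ((-478)·12 − 39·(-91))/1155 = -729/385; β = (223·(-91) − 39·(-478))/1155 = -1651/1155.

β = -1.429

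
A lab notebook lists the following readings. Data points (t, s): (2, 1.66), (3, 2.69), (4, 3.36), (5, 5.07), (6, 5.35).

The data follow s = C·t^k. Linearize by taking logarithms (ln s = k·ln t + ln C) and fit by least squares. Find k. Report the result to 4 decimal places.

With ln sᵢ as the transformed response and ln tᵢ as the regressor:
AᵀA = [[9.4099, 6.5793]; [6.5793, 5]], rhs = [8.7361, 6.0087]ᵀ  (here Σln t = 6.5793, Σ(ln t)² = 9.4099, Σln s = 6.0087, Σln t·ln s = 8.7361).
Solving (det = 3.7630): k = 1.10225, ln C = -0.24865.

k = 1.1022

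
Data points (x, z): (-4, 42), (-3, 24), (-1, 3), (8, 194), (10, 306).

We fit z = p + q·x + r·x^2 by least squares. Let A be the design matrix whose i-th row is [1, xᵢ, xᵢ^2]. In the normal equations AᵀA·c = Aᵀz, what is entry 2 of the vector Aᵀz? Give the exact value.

4369

Entry 2 ↔ basis x, so (Aᵀz)_{2} = Σᵢ (x)·zᵢ = (-4)·(42) + (-3)·(24) + (-1)·(3) + (8)·(194) + (10)·(306) = 4369.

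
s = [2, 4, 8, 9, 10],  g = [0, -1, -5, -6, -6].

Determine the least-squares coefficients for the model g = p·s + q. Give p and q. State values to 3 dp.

p = -0.831, q = 1.881

Forming MᵀM = [[265, 33]; [33, 5]] and Mᵀg = [-158, -18]ᵀ gives MᵀM·[p, q]ᵀ = Mᵀg.
Eliminating q: 5·(row 1) − 33·(row 2) gives 236·p = 5·(-158) − 33·(-18) = -196, so p = -49/59.
Then q = ((-18) − 33·(-49/59))/5 = 111/59.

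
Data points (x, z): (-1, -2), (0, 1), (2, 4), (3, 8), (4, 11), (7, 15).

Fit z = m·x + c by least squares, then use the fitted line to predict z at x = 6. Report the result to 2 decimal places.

ẑ = 13.80

The normal equations are: 79·m + 15·c = 183;  15·m + 6·c = 37.
(Σx·x = 79, Σx = 15, Σ1 = 6, Σx·z = 183, Σz = 37.)
Determinant 79·6 − 15² = 249.
m = (183·6 − 15·37)/249 = 181/83; c = (79·37 − 15·183)/249 = 178/249.
At x = 6: ẑ = (181/83)·(6) + (178/249)·(1) = 3436/249.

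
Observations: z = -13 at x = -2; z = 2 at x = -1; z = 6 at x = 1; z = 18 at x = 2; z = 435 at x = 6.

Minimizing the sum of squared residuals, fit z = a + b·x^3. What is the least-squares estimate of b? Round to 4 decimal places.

The normal system AᵀA·[a, b]ᵀ = Aᵀz is [[5, 216]; [216, 46786]]·[a, b]ᵀ = [448, 94212]ᵀ.
Eliminating b: 46786·(row 1) − 216·(row 2) gives 187274·a = 46786·448 − 216·94212 = 610336, so a = 305168/93637.
Then b = (94212 − 216·(305168/93637))/46786 = 187146/93637.

b = 1.9986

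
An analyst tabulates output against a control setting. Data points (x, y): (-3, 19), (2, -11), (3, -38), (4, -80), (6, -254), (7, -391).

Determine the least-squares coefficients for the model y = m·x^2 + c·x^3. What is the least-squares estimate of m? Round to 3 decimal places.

m = -1.014

Setting ∂/∂m … = 0 gives: 4131·m + 25639·c = -29798;  25639·m + 169923·c = -195724.
(Σx^2·x^2 = 4131, Σx^2·x^3 = 25639, Σx^3·x^3 = 169923, Σx^2·y = -29798, Σx^3·y = -195724.)
det = 4131·169923 − 25639² = 44593592.
m = ((-29798)·169923 − 25639·(-195724))/44593592 = -22598959/22296796; c = (4131·(-195724) − 25639·(-29798))/44593592 = -22272461/22296796.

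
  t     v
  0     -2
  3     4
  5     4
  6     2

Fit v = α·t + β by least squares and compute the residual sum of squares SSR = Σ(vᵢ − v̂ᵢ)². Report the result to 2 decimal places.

Sums needed: Σt·t = 70, Σt = 14, Σ1 = 4.
And Σt·v = 44, Σv = 8.
So MᵀM·[α, β]ᵀ = Mᵀv: [[70, 14]; [14, 4]]·[α, β]ᵀ = [44, 8]ᵀ.
det = 70·4 − 14² = 84.
α = (44·4 − 14·8)/84 = 16/21; β = (70·8 − 14·44)/84 = -2/3.
Residuals: -4/3, 50/21, 6/7, -40/21; SSR = 248/21.

SSR = 11.81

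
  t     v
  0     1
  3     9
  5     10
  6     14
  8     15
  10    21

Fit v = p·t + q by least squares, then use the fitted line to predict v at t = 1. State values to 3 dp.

v̂ = 3.616

Compute the Gram sums: Σt·t = 234, Σt = 32, Σ1 = 6.
And Σt·v = 491, Σv = 70.
Eliminating q: 6·(row 1) − 32·(row 2) gives 380·p = 6·491 − 32·70 = 706, so p = 353/190.
Then q = (70 − 32·(353/190))/6 = 167/95.
At t = 1: v̂ = (353/190)·(1) + (167/95)·(1) = 687/190.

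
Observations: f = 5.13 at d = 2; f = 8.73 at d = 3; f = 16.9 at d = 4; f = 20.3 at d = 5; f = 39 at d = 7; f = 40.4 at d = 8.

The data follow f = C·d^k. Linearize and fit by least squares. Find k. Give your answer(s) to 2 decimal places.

k = 1.56

Linearized form: ln f = k·ln d + ln C. From the 6 transformed points,
XᵀX = [[14.3101, 8.8128]; [8.8128, 6]], rhs = [27.0992, 17.0022]ᵀ  (here Σln d = 8.8128, Σ(ln d)² = 14.3101, Σln f = 17.0022, Σln d·ln f = 27.0992).
Slope k = (n·Σln d·ln f − Σln d·Σln f)/(n·Σ(ln d)² − (Σln d)²) = (6·27.0992 − 8.8128·17.0022)/8.1947 = 1.55678; ln C = (Σln f − k·Σln d)/n = 0.54710.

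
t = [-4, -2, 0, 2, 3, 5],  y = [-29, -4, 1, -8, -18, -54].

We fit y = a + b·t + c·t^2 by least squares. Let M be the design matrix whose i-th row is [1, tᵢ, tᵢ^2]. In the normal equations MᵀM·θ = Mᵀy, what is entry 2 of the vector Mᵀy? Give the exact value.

Entry 2 ↔ basis t, so (Mᵀy)_{2} = Σᵢ (t)·yᵢ = (-4)·(-29) + (-2)·(-4) + (0)·(1) + (2)·(-8) + (3)·(-18) + (5)·(-54) = -216.

-216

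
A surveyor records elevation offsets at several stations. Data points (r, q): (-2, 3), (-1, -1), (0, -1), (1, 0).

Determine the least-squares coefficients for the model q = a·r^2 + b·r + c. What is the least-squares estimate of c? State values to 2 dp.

From the data, Σr^2·r^2 = 18, Σr^2·r = -8, Σr^2 = 6, Σr·r = 6, Σr = -2, Σ1 = 4.
And Σr^2·q = 11, Σr·q = -5, Σq = 1.
Normal equations: [[18, -8, 6]; [-8, 6, -2]; [6, -2, 4]]·[a, b, c]ᵀ = [11, -5, 1]ᵀ.
Inverting the 3×3 Gram matrix, [a, b, c]ᵀ = [5/4, 7/20, -29/20]ᵀ.

c = -1.45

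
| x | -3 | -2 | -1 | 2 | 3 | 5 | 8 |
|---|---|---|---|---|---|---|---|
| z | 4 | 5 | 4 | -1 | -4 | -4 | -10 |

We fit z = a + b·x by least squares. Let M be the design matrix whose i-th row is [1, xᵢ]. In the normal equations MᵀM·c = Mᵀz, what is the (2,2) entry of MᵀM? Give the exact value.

Row 2 ↔ basis x, column 2 ↔ basis x, so (MᵀM)_{2,2} = Σᵢ (x)·(x) = (-3)·(-3) + (-2)·(-2) + (-1)·(-1) + (2)·(2) + (3)·(3) + (5)·(5) + (8)·(8) = 116.

116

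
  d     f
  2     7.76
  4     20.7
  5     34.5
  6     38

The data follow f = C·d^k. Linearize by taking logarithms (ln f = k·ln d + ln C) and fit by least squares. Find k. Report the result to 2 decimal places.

k = 1.50

With ln fᵢ as the transformed response and ln dᵢ as the regressor:
Σln d = 5.4806, Σ(ln d)² = 8.2030, Σln f = 12.2577, Σln d·ln f = 17.8375.
Normal system: [[8.2030, 5.4806]; [5.4806, 4]]·[k, ln C]ᵀ = [17.8375, 12.2577]ᵀ.
Slope k = (n·Σln d·ln f − Σln d·Σln f)/(n·Σ(ln d)² − (Σln d)²) = (4·17.8375 − 5.4806·12.2577)/2.7744 = 1.50313; ln C = (Σln f − k·Σln d)/n = 1.00488.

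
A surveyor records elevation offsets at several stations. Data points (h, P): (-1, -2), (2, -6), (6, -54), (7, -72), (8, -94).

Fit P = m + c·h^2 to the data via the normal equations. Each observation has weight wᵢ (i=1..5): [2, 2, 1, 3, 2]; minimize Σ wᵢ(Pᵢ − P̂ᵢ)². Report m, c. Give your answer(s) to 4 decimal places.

m = -0.4236, c = -1.4634

MᵀWM·[m, c]ᵀ = MᵀWP reads: 10·m + 321·c = -474;  321·m + 16725·c = -24612.
(Σwᵢ·1 = 10, Σwᵢ·h^2 = 321, Σwᵢ·h^2·h^2 = 16725, Σwᵢ·P = -474, Σwᵢ·h^2·P = -24612.)
det = 10·16725 − 321² = 64209.
m = ((-474)·16725 − 321·(-24612))/64209 = -9066/21403; c = (10·(-24612) − 321·(-474))/64209 = -31322/21403.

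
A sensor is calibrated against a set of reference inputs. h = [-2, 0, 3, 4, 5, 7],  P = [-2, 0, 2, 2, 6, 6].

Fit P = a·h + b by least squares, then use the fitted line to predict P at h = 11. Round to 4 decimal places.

From the data, Σh·h = 103, Σh = 17, Σ1 = 6.
For AᵀP: Σh·P = 90, ΣP = 14.
Eliminating b: 6·(row 1) − 17·(row 2) gives 329·a = 6·90 − 17·14 = 302, so a = 302/329.
Then b = (14 − 17·(302/329))/6 = -88/329.
At h = 11: P̂ = (302/329)·(11) + (-88/329)·(1) = 462/47.

P̂ = 9.8298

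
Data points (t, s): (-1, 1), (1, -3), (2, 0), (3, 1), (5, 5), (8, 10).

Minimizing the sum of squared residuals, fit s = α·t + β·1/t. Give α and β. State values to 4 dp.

α = 1.2066, β = -3.5819

Entries of XᵀX: Σt·t = 104, Σt·1/t = 6, Σ1/t·1/t = 34801/14400.
For Xᵀs: Σt·s = 104, Σ1/t·s = -17/12.
Normal equations: [[104, 6]; [6, 34801/14400]]·[α, β]ᵀ = [104, -17/12]ᵀ.
Δ = 104·(34801/14400) − 6² = 387613/1800.
α = (104·(34801/14400) − 6·(-17/12))/(387613/1800) = 467713/387613; β = (104·(-17/12) − 6·104)/(387613/1800) = -1388400/387613.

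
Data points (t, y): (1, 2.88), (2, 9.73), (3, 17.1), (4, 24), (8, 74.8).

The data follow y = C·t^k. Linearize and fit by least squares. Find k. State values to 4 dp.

k = 1.5407

Let Y = ln y. Fitting Y = k·ln t + ln C by least squares:
Sums: Σln t = 5.2575, Σ(ln t)² = 7.9333, Σln y = 13.6650, Σln t·ln y = 18.0742.
Normal system: [[7.9333, 5.2575]; [5.2575, 5]]·[k, ln C]ᵀ = [18.0742, 13.6650]ᵀ.
Slope k = (n·Σln t·ln y − Σln t·Σln y)/(n·Σ(ln t)² − (Σln t)²) = (5·18.0742 − 5.2575·13.6650)/12.0252 = 1.54074; ln C = (Σln y − k·Σln t)/n = 1.11290.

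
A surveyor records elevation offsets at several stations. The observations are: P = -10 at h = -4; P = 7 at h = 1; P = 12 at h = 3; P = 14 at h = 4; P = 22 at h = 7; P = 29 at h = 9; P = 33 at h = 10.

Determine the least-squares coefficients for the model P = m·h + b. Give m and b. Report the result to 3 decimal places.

With design matrix X, XᵀX = [[272, 30]; [30, 7]] and XᵀP = [884, 107]ᵀ.
det = 272·7 − 30² = 1004.
m = (884·7 − 30·107)/1004 = 1489/502; b = (272·107 − 30·884)/1004 = 646/251.

m = 2.966, b = 2.574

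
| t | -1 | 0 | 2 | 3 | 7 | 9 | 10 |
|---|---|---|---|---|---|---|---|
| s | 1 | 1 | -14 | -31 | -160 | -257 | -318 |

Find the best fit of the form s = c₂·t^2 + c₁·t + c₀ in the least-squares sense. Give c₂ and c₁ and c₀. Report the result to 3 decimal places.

Sums needed: Σt^2·t^2 = 19060, Σt^2·t = 2106, Σt^2 = 244, Σt·t = 244, Σt = 30, Σ1 = 7.
For Xᵀs: Σt^2·s = -60791, Σt·s = -6735, Σs = -778.
So XᵀX·[c₂, c₁, c₀]ᵀ = Xᵀs: [[19060, 2106, 244]; [2106, 244, 30]; [244, 30, 7]]·[c₂, c₁, c₀]ᵀ = [-60791, -6735, -778]ᵀ.
Inverting the 3×3 Gram matrix, [c₂, c₁, c₀]ᵀ = [-983495/329442, -223955/109814, 273061/164721]ᵀ.

c₂ = -2.985, c₁ = -2.039, c₀ = 1.658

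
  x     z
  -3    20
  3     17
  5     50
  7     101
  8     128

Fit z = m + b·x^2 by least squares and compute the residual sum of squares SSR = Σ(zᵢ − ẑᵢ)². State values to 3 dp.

With design matrix M, MᵀM = [[5, 156]; [156, 7284]] and Mᵀz = [316, 14724]ᵀ.
det = 5·7284 − 156² = 12084.
m = (316·7284 − 156·14724)/12084 = 400/1007; b = (5·14724 − 156·316)/12084 = 2027/1007.
Residuals: 1497/1007, -1524/1007, -725/1007, 1984/1007, -1232/1007; SSR = 10470/1007.

SSR = 10.397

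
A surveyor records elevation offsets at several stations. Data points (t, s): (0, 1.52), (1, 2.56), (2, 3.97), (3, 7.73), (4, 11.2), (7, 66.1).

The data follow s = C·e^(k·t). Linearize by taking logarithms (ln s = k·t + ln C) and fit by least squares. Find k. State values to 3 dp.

With ln sᵢ as the transformed response and tᵢ as the regressor:
Σt = 17.0000, Σ(t)² = 79.0000, Σln s = 11.3897, Σt·ln s = 48.8347.
Equations: 79.0000·k + 17.0000·ln C = 48.8347;  17.0000·k + 6·ln C = 11.3897.
Slope k = (n·Σt·ln s − Σt·Σln s)/(n·Σ(t)² − (Σt)²) = (6·48.8347 − 17.0000·11.3897)/185.0000 = 0.53721; ln C = (Σln s − k·Σt)/n = 0.37619.

k = 0.537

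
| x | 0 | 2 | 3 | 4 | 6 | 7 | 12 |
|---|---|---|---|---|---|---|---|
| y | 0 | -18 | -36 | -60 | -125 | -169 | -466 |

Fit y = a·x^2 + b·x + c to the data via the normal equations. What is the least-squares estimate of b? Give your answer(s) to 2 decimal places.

b = -3.19

With design matrix A, AᵀA = [[24786, 2386, 258]; [2386, 258, 34]; [258, 34, 7]] and Aᵀy = [-81241, -7909, -874]ᵀ.
Solving the 3×3 system (Gaussian elimination) gives a = -773/260, b = -4141/1300, c = 63/325.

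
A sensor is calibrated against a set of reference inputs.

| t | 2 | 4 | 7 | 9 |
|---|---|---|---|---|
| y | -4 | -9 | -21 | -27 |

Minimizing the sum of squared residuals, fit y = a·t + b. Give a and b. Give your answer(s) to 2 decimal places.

The normal equations are: 150·a + 22·b = -434;  22·a + 4·b = -61.
det = 150·4 − 22² = 116.
a = ((-434)·4 − 22·(-61))/116 = -197/58; b = (150·(-61) − 22·(-434))/116 = 199/58.

a = -3.40, b = 3.43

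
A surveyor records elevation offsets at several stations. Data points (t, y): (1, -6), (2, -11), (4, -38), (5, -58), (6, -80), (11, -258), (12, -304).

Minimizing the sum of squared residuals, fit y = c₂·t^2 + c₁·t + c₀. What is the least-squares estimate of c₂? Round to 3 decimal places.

c₂ = -2.028

The normal equations are: 37571·c₂ + 3473·c₁ + 347·c₀ = -79982;  3473·c₂ + 347·c₁ + 41·c₀ = -7436;  347·c₂ + 41·c₁ + 7·c₀ = -755.
Row-reducing yields c₂ = -59993/29576, c₁ = -25395/29576, c₀ = -33651/14788.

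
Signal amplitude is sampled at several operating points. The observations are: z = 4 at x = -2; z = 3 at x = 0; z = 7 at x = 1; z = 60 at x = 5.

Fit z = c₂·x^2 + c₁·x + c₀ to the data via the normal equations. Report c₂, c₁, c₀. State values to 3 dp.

Sums needed: Σx^2·x^2 = 642, Σx^2·x = 118, Σx^2 = 30, Σx·x = 30, Σx = 4, Σ1 = 4.
And Σx^2·z = 1523, Σx·z = 299, Σz = 74.
Row-reducing yields c₂ = 2684/1549, c₁ = 8641/3098, c₀ = 4206/1549.

c₂ = 1.733, c₁ = 2.789, c₀ = 2.715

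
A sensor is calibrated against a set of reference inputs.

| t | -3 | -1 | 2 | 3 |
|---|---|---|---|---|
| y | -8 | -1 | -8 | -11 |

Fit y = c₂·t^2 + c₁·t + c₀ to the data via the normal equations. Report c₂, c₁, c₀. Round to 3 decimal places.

Entries of AᵀA: Σt^2·t^2 = 179, Σt^2·t = 7, Σt^2 = 23, Σt·t = 23, Σt = 1, Σ1 = 4.
And Σt^2·y = -204, Σt·y = -24, Σy = -28.
Solving the 3×3 system (Gaussian elimination) gives c₂ = -319/354, c₁ = -247/354, c₀ = -97/59.

c₂ = -0.901, c₁ = -0.698, c₀ = -1.644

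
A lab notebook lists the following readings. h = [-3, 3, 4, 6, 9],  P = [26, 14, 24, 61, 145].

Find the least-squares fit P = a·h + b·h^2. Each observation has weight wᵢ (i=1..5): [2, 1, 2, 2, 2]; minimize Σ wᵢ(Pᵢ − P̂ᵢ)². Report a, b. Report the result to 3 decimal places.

a = -2.207, b = 2.042

Normal-equation sums: Σwᵢ·h·h = 293, Σwᵢ·h·h^2 = 1991, Σwᵢ·h^2·h^2 = 16469.
Right-hand side: Σwᵢ·h·P = 3420, Σwᵢ·h^2·P = 29244.
Normal equations: [[293, 1991]; [1991, 16469]]·[a, b]ᵀ = [3420, 29244]ᵀ.
det = 293·16469 − 1991² = 861336.
a = (3420·16469 − 1991·29244)/861336 = -79201/35889; b = (293·29244 − 1991·3420)/861336 = 73303/35889.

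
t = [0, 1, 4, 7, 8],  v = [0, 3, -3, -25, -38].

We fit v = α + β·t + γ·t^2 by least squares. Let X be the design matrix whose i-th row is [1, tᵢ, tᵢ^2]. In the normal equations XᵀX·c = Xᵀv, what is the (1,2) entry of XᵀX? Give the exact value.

20

Row 1 ↔ basis 1, column 2 ↔ basis t, so (XᵀX)_{1,2} = Σᵢ t = (1)·(0) + (1)·(1) + (1)·(4) + (1)·(7) + (1)·(8) = 20.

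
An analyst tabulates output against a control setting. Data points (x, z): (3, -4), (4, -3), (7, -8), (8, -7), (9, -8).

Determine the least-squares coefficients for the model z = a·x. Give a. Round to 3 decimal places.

a = -0.950

Forming MᵀM = [[219]] and Mᵀz = [-208]ᵀ gives MᵀM·[a]ᵀ = Mᵀz.
a = (-208)/219 = -0.949772.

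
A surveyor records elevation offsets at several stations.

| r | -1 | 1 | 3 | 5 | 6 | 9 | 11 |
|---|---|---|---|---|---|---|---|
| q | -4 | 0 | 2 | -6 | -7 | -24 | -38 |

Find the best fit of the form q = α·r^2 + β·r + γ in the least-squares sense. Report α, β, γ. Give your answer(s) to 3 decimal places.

α = -0.471, β = 1.792, γ = -1.256

Sums needed: Σr^2·r^2 = 23206, Σr^2·r = 2428, Σr^2 = 274, Σr·r = 274, Σr = 34, Σ1 = 7.
And Σr^2·q = -6930, Σr·q = -696, Σq = -77.
XᵀX·[α, β, γ]ᵀ = Xᵀq becomes [[23206, 2428, 274]; [2428, 274, 34]; [274, 34, 7]]·[α, β, γ]ᵀ = [-6930, -696, -77]ᵀ.
Inverting the 3×3 Gram matrix, [α, β, γ]ᵀ = [-42586/90363, 53973/30121, -16217/12909]ᵀ.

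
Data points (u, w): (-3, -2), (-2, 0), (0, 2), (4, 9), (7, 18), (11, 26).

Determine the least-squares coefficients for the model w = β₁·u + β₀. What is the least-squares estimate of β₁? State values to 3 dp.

Sums needed: Σu·u = 199, Σu = 17, Σ1 = 6.
Right-hand side: Σu·w = 454, Σw = 53.
Normal equations: [[199, 17]; [17, 6]]·[β₁, β₀]ᵀ = [454, 53]ᵀ.
Eliminating β₀: 6·(row 1) − 17·(row 2) gives 905·β₁ = 6·454 − 17·53 = 1823, so β₁ = 1823/905.
Then β₀ = (53 − 17·(1823/905))/6 = 2829/905.

β₁ = 2.014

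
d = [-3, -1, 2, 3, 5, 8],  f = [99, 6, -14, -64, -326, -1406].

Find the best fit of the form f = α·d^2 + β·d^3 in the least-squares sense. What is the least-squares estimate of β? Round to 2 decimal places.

β = -2.99

Normal-equation sums: Σd^2·d^2 = 4900, Σd^2·d^3 = 35924, Σd^3·d^3 = 279292.
For Xᵀf: Σd^2·f = -97869, Σd^3·f = -765141.
XᵀX·[α, β]ᵀ = Xᵀf becomes [[4900, 35924]; [35924, 279292]]·[α, β]ᵀ = [-97869, -765141]ᵀ.
Eliminating β: 279292·(row 1) − 35924·(row 2) gives 77997024·α = 279292·(-97869) − 35924·(-765141) = 152896536, so α = 2123563/1083292.
Then β = ((-765141) − 35924·(2123563/1083292))/279292 = -231493/77378.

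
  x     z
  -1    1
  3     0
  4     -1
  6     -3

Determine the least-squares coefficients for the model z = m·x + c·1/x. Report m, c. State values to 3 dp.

From the data, Σx·x = 62, Σx·1/x = 4, Σ1/x·1/x = 173/144.
And Σx·z = -23, Σ1/x·z = -7/4.
Normal equations: [[62, 4]; [4, 173/144]]·[m, c]ᵀ = [-23, -7/4]ᵀ.
Determinant 62·(173/144) − 4² = 4211/72.
m = ((-23)·(173/144) − 4·(-7/4))/(4211/72) = -2971/8422; c = (62·(-7/4) − 4·(-23))/(4211/72) = -1188/4211.

m = -0.353, c = -0.282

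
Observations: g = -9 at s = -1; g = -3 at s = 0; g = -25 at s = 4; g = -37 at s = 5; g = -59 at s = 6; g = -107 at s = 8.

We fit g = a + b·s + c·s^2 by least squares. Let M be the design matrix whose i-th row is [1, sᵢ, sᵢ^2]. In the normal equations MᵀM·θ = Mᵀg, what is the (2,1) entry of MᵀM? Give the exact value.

22

Row 2 ↔ basis s, column 1 ↔ basis 1, so (MᵀM)_{2,1} = Σᵢ s = (-1)·(1) + (0)·(1) + (4)·(1) + (5)·(1) + (6)·(1) + (8)·(1) = 22.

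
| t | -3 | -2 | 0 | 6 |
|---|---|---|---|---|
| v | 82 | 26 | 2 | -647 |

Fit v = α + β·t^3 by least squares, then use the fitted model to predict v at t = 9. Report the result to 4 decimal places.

v̂ = -2187.2155

Sums needed: Σ1 = 4, Σt^3 = 181, Σt^3·t^3 = 47449.
For Aᵀv: Σv = -537, Σt^3·v = -142174.
Normal equations: [[4, 181]; [181, 47449]]·[α, β]ᵀ = [-537, -142174]ᵀ.
det = 4·47449 − 181² = 157035.
α = ((-537)·47449 − 181·(-142174))/157035 = 253381/157035; β = (4·(-142174) − 181·(-537))/157035 = -471499/157035.
At t = 9: v̂ = (253381/157035)·(1) + (-471499/157035)·(729) = -68693878/31407.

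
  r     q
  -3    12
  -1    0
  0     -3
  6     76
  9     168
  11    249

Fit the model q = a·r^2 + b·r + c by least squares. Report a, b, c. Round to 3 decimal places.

Setting ∂/∂a … = 0 gives: 22580·a + 2248·b + 248·c = 46581;  2248·a + 248·b + 22·c = 4671;  248·a + 22·b + 6·c = 502.
Solving the 3×3 system (Gaussian elimination) gives a = 1063/540, b = 79033/67770, c = -44611/22590.

a = 1.969, b = 1.166, c = -1.975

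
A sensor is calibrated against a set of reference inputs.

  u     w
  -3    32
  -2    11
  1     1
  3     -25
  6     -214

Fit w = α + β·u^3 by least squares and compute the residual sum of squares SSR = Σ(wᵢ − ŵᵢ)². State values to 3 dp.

SSR = 5.136

Sums needed: Σ1 = 5, Σu^3 = 209, Σu^3·u^3 = 48179.
Right-hand side: Σw = -195, Σu^3·w = -47850.
Normal equations: [[5, 209]; [209, 48179]]·[α, β]ᵀ = [-195, -47850]ᵀ.
Eliminating β: 48179·(row 1) − 209·(row 2) gives 197214·α = 48179·(-195) − 209·(-47850) = 605745, so α = 201915/65738.
Then β = ((-47850) − 209·(201915/65738))/48179 = -66165/65738.
Residuals: 57623/32869, -8117/65738, -35006/32869, -29455/32869, 21793/65738; SSR = 337621/65738.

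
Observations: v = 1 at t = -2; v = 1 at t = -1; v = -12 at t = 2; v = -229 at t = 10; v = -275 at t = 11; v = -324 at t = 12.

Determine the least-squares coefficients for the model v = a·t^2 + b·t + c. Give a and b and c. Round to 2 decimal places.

a = -2.01, b = -3.03, c = 1.70

Setting ∂/∂a … = 0 gives: 45410·a + 4058·b + 374·c = -102874;  4058·a + 374·b + 32·c = -9230;  374·a + 32·b + 6·c = -838.
Inverting the 3×3 Gram matrix, [a, b, c]ᵀ = [-71053/35367, -535192/176835, 100418/58945]ᵀ.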